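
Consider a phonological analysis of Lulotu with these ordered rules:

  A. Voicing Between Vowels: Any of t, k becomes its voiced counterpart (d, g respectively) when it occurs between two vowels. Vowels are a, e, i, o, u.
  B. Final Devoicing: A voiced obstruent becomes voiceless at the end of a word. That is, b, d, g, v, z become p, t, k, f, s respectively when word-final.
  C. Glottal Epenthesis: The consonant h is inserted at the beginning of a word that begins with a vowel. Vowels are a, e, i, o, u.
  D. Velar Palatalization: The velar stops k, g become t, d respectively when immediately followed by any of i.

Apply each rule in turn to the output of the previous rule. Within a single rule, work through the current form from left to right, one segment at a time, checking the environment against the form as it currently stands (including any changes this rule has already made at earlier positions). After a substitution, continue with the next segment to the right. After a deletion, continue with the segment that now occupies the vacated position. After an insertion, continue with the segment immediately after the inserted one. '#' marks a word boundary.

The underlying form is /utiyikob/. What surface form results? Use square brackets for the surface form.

[hudiyigop]

A Voicing Between Vowels: [utiyikob] → [udiyigob]
B Final Devoicing: [udiyigob] → [udiyigop]
C Glottal Epenthesis: [udiyigop] → [hudiyigop]
D Velar Palatalization: no change — [hudiyigop]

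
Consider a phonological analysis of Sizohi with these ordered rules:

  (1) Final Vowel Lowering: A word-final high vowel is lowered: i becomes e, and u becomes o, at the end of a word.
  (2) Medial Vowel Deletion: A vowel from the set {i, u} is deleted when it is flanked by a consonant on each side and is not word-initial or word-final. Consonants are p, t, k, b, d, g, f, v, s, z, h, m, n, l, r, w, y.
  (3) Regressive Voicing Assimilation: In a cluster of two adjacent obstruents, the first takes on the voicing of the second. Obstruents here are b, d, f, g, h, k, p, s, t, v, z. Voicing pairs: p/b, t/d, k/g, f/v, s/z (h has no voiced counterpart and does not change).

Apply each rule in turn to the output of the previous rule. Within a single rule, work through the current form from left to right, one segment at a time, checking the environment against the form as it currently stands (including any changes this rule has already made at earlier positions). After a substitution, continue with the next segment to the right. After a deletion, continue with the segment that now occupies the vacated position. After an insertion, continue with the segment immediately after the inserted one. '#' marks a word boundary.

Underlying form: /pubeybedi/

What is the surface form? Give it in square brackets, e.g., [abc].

[bbeybede]

(1) Final Vowel Lowering: [pubeybedi] → [pubeybede]
(2) Medial Vowel Deletion: [pubeybede] → [pbeybede]
(3) Regressive Voicing Assimilation: [pbeybede] → [bbeybede]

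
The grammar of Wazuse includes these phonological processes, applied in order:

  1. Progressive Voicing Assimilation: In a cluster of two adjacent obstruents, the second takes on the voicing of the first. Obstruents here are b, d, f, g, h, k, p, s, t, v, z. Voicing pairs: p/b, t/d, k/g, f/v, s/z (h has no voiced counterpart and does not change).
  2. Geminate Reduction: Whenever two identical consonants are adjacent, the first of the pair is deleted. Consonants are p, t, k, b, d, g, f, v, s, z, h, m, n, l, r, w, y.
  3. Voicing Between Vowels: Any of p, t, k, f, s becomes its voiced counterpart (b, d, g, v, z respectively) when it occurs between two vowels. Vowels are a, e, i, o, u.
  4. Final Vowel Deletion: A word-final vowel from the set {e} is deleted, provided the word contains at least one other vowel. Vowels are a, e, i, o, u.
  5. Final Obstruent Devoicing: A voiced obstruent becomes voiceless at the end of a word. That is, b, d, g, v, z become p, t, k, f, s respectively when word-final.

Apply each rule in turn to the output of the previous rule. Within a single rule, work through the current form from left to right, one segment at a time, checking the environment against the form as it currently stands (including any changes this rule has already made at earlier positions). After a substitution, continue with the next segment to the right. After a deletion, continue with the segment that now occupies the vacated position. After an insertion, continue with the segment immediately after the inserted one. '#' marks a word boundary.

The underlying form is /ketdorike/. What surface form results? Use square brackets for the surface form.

[kedorik]

1 Progressive Voicing Assimilation: [ketdorike] → [kettorike]
2 Geminate Reduction: [kettorike] → [ketorike]
3 Voicing Between Vowels: [ketorike] → [kedorige]
4 Final Vowel Deletion: [kedorige] → [kedorig]
5 Final Obstruent Devoicing: [kedorig] → [kedorik]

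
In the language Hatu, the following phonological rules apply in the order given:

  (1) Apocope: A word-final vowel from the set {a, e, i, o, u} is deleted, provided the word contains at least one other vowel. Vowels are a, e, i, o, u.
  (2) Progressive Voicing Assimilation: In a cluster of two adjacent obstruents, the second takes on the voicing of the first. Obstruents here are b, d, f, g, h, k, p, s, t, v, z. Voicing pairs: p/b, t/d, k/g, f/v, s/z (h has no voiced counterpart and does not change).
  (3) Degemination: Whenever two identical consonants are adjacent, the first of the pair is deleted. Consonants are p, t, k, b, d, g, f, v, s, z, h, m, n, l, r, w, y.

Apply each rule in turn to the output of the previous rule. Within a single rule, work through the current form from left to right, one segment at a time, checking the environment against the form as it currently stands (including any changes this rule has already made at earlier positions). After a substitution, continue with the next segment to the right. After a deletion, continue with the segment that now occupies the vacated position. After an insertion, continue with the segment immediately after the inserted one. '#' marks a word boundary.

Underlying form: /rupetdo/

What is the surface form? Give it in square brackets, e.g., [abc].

(1) Apocope: [rupetdo] → [rupetd]
(2) Progressive Voicing Assimilation: [rupetd] → [rupett]
(3) Degemination: [rupett] → [rupet]

[rupet]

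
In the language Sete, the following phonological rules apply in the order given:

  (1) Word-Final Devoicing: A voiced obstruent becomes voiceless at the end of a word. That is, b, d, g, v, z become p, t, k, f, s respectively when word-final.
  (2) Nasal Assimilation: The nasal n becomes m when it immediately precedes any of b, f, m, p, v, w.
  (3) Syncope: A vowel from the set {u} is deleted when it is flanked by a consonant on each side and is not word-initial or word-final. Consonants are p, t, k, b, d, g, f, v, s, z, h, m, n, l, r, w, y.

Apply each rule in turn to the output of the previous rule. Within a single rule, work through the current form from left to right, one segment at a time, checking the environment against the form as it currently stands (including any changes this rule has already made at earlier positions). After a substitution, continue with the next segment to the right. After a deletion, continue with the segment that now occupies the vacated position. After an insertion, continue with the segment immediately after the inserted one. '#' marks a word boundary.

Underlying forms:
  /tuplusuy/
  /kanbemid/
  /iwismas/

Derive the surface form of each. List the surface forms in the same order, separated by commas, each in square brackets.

/tuplusuy/:
  (1) Word-Final Devoicing: no change — [tuplusuy]
  (2) Nasal Assimilation: no change — [tuplusuy]
  (3) Syncope: [tuplusuy] → [tplsy]
/kanbemid/:
  (1) Word-Final Devoicing: [kanbemid] → [kanbemit]
  (2) Nasal Assimilation: [kanbemit] → [kambemit]
  (3) Syncope: no change — [kambemit]
/iwismas/:
  (1) Word-Final Devoicing: no change — [iwismas]
  (2) Nasal Assimilation: no change — [iwismas]
  (3) Syncope: no change — [iwismas]

[tplsy], [kambemit], [iwismas]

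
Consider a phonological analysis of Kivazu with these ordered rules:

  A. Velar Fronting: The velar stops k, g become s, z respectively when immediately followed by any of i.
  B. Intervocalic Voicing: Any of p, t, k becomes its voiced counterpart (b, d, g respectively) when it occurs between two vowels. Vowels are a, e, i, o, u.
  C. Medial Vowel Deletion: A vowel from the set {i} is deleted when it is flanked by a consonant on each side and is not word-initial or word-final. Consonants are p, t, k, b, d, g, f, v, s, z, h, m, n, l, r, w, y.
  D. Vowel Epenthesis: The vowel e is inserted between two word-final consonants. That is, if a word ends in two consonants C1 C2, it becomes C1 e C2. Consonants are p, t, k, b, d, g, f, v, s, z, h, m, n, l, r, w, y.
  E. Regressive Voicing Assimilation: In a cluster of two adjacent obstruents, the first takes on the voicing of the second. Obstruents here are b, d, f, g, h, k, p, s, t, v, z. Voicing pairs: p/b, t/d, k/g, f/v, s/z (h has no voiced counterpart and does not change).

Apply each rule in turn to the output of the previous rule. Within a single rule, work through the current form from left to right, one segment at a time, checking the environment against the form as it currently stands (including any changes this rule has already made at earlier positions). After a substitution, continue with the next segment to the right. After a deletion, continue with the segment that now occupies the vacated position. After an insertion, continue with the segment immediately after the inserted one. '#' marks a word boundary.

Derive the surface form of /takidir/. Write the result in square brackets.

A Velar Fronting: [takidir] → [tasidir]
B Intervocalic Voicing: no change — [tasidir]
C Medial Vowel Deletion: [tasidir] → [tasdr]
D Vowel Epenthesis: [tasdr] → [tasder]
E Regressive Voicing Assimilation: [tasder] → [tazder]

[tazder]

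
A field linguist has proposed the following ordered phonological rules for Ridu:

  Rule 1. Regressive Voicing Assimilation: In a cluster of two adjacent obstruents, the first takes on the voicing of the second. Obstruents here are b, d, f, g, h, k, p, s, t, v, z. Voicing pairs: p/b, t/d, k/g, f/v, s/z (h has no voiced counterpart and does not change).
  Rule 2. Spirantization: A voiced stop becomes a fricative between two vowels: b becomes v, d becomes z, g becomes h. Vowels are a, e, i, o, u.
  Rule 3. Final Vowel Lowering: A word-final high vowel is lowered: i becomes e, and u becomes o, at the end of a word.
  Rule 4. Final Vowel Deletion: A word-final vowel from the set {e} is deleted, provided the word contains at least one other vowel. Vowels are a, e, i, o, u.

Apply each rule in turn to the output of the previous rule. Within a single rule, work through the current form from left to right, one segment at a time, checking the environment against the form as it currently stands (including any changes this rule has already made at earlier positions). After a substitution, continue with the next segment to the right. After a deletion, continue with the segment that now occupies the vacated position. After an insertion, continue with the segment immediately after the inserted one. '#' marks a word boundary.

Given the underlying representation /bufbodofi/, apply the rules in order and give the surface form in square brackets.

Rule 1 Regressive Voicing Assimilation: [bufbodofi] → [buvbodofi]
Rule 2 Spirantization: [buvbodofi] → [buvbozofi]
Rule 3 Final Vowel Lowering: [buvbozofi] → [buvbozofe]
Rule 4 Final Vowel Deletion: [buvbozofe] → [buvbozof]

[buvbozof]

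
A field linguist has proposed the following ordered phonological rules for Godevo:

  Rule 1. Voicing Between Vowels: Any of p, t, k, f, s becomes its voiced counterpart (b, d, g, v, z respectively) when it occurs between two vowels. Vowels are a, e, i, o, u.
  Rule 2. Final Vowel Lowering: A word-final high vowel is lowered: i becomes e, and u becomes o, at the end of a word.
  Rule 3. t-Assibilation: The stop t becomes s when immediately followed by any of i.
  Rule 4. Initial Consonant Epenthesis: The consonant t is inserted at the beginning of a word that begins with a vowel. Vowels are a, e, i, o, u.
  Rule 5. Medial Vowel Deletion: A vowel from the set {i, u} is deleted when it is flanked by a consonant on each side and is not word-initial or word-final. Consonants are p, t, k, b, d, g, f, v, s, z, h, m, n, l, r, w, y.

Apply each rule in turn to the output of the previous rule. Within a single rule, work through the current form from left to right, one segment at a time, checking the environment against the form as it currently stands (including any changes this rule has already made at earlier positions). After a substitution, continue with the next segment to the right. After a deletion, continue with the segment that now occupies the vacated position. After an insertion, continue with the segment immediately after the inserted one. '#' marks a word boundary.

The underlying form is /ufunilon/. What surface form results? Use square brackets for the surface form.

Rule 1 Voicing Between Vowels: [ufunilon] → [uvunilon]
Rule 2 Final Vowel Lowering: no change — [uvunilon]
Rule 3 t-Assibilation: no change — [uvunilon]
Rule 4 Initial Consonant Epenthesis: [uvunilon] → [tuvunilon]
Rule 5 Medial Vowel Deletion: [tuvunilon] → [tvnlon]

[tvnlon]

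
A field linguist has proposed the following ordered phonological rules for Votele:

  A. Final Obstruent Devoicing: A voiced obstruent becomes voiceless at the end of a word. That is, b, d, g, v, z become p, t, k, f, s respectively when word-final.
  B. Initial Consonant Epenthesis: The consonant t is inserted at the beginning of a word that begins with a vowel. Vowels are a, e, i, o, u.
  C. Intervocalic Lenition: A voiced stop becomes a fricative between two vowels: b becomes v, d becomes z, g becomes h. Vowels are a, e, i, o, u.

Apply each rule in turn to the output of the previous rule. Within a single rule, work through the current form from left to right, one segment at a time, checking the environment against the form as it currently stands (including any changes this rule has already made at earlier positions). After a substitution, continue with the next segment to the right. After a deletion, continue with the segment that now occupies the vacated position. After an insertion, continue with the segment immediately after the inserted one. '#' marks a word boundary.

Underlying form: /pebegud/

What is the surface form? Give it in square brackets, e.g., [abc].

A Final Obstruent Devoicing: [pebegud] → [pebegut]
B Initial Consonant Epenthesis: no change — [pebegut]
C Intervocalic Lenition: [pebegut] → [pevehut]

[pevehut]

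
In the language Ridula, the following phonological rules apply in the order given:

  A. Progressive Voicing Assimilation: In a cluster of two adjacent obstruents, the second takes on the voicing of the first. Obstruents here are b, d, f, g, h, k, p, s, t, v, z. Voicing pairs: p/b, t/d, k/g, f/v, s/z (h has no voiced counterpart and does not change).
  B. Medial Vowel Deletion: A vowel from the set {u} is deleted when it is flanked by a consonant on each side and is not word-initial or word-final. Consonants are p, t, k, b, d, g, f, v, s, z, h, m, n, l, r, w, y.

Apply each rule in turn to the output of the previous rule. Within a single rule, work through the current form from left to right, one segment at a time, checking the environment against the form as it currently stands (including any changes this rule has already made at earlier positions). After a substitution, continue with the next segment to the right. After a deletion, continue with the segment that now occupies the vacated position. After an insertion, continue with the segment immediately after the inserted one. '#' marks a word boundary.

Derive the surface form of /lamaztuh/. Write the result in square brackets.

A Progressive Voicing Assimilation: [lamaztuh] → [lamazduh]
B Medial Vowel Deletion: [lamazduh] → [lamazdh]

[lamazdh]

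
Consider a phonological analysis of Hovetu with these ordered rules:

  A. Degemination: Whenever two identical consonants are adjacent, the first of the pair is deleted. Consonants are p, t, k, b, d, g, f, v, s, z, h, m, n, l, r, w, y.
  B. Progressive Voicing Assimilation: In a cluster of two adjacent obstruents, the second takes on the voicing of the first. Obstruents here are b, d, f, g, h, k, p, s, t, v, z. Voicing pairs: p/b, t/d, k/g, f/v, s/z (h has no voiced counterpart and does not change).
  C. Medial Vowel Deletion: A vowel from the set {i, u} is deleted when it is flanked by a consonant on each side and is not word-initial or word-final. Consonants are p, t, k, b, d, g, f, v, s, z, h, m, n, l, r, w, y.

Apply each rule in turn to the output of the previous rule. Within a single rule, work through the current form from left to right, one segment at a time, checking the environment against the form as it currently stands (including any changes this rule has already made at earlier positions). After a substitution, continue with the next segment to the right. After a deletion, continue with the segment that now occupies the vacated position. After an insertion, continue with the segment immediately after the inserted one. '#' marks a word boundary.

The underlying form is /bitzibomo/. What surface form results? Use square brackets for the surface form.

A Degemination: no change — [bitzibomo]
B Progressive Voicing Assimilation: [bitzibomo] → [bitsibomo]
C Medial Vowel Deletion: [bitsibomo] → [btsbomo]

[btsbomo]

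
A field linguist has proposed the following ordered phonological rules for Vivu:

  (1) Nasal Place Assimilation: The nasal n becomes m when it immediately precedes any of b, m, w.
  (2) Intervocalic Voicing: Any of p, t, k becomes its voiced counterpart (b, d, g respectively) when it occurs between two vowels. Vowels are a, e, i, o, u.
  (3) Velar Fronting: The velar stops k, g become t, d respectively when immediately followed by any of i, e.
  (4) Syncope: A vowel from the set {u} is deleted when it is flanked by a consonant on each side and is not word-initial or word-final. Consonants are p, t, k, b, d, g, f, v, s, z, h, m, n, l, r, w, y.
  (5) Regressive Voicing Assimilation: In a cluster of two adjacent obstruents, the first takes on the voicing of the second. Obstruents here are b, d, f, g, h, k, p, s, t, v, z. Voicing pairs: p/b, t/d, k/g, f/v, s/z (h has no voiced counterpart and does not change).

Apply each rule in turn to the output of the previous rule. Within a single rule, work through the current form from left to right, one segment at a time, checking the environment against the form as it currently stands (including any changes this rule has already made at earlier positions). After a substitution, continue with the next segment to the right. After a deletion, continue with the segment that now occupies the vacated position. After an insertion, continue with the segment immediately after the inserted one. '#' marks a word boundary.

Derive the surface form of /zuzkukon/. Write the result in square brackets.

(1) Nasal Place Assimilation: no change — [zuzkukon]
(2) Intervocalic Voicing: [zuzkukon] → [zuzkugon]
(3) Velar Fronting: no change — [zuzkugon]
(4) Syncope: [zuzkugon] → [zzkgon]
(5) Regressive Voicing Assimilation: [zzkgon] → [zsggon]

[zsggon]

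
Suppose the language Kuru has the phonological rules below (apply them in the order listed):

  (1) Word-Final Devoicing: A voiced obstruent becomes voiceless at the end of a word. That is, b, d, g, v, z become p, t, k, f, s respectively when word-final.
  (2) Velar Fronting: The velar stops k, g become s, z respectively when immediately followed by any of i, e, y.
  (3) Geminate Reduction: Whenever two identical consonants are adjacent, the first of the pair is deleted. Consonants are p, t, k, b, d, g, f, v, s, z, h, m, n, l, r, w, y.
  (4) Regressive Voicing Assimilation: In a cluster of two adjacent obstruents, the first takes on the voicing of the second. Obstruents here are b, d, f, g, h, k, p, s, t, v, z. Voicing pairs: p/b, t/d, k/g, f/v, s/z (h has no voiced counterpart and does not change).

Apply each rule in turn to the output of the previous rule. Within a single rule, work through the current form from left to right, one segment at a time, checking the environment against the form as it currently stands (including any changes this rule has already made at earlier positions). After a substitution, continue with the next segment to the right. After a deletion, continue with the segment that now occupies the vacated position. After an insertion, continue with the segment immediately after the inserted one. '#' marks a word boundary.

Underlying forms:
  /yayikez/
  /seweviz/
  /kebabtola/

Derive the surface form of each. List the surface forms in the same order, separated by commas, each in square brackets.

[yayises], [sewevis], [sebaptola]

/yayikez/:
  (1) Word-Final Devoicing: [yayikez] → [yayikes]
  (2) Velar Fronting: [yayikes] → [yayises]
  (3) Geminate Reduction: no change — [yayises]
  (4) Regressive Voicing Assimilation: no change — [yayises]
/seweviz/:
  (1) Word-Final Devoicing: [seweviz] → [sewevis]
  (2) Velar Fronting: no change — [sewevis]
  (3) Geminate Reduction: no change — [sewevis]
  (4) Regressive Voicing Assimilation: no change — [sewevis]
/kebabtola/:
  (1) Word-Final Devoicing: no change — [kebabtola]
  (2) Velar Fronting: [kebabtola] → [sebabtola]
  (3) Geminate Reduction: no change — [sebabtola]
  (4) Regressive Voicing Assimilation: [sebabtola] → [sebaptola]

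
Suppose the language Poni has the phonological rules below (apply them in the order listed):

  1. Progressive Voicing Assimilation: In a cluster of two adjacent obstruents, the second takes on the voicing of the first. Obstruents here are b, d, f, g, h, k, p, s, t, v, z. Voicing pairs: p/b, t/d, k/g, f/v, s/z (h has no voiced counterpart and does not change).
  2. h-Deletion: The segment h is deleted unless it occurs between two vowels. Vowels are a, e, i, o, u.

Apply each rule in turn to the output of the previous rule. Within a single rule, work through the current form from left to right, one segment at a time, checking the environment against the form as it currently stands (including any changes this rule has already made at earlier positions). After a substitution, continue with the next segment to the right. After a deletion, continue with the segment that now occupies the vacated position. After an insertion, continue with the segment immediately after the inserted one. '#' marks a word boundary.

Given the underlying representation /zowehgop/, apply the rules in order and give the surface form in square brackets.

[zowekop]

1 Progressive Voicing Assimilation: [zowehgop] → [zowehkop]
2 h-Deletion: [zowehkop] → [zowekop]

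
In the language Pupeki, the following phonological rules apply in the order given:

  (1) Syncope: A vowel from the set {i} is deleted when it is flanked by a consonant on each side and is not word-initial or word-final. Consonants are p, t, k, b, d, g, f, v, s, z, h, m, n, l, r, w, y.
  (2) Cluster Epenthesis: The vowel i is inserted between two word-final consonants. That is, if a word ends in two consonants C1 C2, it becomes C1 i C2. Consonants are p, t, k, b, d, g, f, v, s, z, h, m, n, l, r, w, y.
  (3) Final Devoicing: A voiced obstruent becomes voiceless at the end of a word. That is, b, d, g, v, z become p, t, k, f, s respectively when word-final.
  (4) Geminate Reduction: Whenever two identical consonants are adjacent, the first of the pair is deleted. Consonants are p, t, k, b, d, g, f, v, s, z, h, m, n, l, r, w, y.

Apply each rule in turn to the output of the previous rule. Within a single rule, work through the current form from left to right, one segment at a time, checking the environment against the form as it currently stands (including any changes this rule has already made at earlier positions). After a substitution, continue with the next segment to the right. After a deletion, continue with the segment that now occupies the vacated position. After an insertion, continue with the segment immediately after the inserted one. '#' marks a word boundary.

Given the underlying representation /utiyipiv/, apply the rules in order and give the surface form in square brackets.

[utypif]

(1) Syncope: [utiyipiv] → [utypv]
(2) Cluster Epenthesis: [utypv] → [utypiv]
(3) Final Devoicing: [utypiv] → [utypif]
(4) Geminate Reduction: no change — [utypif]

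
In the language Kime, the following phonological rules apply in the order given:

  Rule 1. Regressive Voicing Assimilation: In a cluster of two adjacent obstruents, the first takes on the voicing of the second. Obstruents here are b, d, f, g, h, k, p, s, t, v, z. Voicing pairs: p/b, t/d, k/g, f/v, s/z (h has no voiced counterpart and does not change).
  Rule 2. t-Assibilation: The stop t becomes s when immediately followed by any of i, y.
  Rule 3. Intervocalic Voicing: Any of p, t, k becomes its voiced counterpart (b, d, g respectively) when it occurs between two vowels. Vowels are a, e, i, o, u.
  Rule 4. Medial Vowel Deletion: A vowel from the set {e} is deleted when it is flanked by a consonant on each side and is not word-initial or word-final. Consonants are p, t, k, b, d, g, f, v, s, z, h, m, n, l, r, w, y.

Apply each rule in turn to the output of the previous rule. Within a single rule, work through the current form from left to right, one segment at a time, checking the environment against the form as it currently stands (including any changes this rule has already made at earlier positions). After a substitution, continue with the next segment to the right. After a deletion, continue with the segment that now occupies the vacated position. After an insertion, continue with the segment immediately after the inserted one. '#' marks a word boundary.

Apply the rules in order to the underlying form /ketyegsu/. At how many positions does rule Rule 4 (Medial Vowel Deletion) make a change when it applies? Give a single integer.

2

Rule 1 Regressive Voicing Assimilation: [ketyegsu] → [ketyeksu]
Rule 2 t-Assibilation: [ketyeksu] → [kesyeksu]
Rule 3 Intervocalic Voicing: no change — [kesyeksu]
Rule 4 Medial Vowel Deletion: [kesyeksu] → [ksyksu]
Rule Rule 4 changed 2 position(s).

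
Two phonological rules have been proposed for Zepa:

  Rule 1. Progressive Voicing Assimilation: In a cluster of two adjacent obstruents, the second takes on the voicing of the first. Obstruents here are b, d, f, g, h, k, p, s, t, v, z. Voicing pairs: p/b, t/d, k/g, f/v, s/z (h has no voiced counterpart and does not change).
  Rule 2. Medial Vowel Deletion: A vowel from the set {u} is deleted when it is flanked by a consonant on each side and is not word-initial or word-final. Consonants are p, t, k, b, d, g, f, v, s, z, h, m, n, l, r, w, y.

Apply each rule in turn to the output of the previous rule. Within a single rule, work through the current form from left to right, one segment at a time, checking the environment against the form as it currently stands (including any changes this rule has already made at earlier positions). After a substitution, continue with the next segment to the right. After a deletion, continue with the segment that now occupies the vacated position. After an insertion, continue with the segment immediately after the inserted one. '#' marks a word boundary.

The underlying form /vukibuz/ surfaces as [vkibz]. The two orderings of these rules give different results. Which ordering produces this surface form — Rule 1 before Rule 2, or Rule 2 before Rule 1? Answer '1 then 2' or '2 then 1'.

Order 1 then 2:
  1 Progressive Voicing Assimilation: no change — [vukibuz]
  2 Medial Vowel Deletion: [vukibuz] → [vkibz]
  result: [vkibz]
Order 2 then 1:
  2 Medial Vowel Deletion: [vukibuz] → [vkibz]
  1 Progressive Voicing Assimilation: [vkibz] → [vgibz]
  result: [vgibz]

1 then 2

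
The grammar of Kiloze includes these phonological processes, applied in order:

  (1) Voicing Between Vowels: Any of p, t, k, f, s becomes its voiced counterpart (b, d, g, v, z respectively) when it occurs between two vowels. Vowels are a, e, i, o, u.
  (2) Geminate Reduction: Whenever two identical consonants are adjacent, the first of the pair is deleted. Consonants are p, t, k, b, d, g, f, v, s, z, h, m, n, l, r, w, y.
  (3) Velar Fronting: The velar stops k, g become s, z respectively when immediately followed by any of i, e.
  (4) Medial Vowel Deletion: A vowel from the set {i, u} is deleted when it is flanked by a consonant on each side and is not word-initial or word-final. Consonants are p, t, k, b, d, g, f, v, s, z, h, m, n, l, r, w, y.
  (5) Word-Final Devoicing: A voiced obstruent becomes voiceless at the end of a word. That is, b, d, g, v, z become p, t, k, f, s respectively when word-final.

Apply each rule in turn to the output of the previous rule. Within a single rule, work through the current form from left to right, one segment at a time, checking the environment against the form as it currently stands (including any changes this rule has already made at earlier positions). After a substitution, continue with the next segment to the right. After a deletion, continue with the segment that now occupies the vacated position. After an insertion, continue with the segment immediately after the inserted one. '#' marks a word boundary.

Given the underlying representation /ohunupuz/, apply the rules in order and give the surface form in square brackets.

(1) Voicing Between Vowels: [ohunupuz] → [ohunubuz]
(2) Geminate Reduction: no change — [ohunubuz]
(3) Velar Fronting: no change — [ohunubuz]
(4) Medial Vowel Deletion: [ohunubuz] → [ohnbz]
(5) Word-Final Devoicing: [ohnbz] → [ohnbs]

[ohnbs]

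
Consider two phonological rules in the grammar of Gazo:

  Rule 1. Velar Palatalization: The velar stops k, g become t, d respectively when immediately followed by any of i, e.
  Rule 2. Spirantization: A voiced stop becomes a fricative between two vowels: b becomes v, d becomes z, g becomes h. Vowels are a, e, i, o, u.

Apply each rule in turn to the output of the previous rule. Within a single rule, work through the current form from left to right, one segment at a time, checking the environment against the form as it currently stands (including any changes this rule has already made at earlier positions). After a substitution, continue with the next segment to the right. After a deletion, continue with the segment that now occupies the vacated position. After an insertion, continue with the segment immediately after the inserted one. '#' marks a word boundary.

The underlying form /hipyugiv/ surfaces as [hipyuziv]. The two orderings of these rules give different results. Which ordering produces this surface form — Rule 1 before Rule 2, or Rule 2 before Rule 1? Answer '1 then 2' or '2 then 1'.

1 then 2

Order 1 then 2:
  1 Velar Palatalization: [hipyugiv] → [hipyudiv]
  2 Spirantization: [hipyudiv] → [hipyuziv]
  result: [hipyuziv]
Order 2 then 1:
  2 Spirantization: [hipyugiv] → [hipyuhiv]
  1 Velar Palatalization: no change — [hipyuhiv]
  result: [hipyuhiv]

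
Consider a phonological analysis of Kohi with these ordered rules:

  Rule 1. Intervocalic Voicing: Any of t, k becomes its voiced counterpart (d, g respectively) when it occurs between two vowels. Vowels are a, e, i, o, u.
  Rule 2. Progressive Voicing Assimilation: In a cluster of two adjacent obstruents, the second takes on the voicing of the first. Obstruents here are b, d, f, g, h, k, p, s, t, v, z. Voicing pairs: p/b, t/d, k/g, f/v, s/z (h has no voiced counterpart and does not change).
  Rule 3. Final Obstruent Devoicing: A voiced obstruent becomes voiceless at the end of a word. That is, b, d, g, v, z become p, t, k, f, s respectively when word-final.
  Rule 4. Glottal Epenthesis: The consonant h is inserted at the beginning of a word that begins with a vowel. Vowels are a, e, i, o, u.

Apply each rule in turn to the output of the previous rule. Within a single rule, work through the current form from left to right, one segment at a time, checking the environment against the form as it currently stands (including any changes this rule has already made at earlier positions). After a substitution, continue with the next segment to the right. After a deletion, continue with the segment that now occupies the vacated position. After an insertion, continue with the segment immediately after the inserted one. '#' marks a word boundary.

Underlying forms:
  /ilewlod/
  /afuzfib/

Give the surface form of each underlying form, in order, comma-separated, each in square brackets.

[hilewlot], [hafuzvip]

/ilewlod/:
  Rule 1 Intervocalic Voicing: no change — [ilewlod]
  Rule 2 Progressive Voicing Assimilation: no change — [ilewlod]
  Rule 3 Final Obstruent Devoicing: [ilewlod] → [ilewlot]
  Rule 4 Glottal Epenthesis: [ilewlot] → [hilewlot]
/afuzfib/:
  Rule 1 Intervocalic Voicing: no change — [afuzfib]
  Rule 2 Progressive Voicing Assimilation: [afuzfib] → [afuzvib]
  Rule 3 Final Obstruent Devoicing: [afuzvib] → [afuzvip]
  Rule 4 Glottal Epenthesis: [afuzvip] → [hafuzvip]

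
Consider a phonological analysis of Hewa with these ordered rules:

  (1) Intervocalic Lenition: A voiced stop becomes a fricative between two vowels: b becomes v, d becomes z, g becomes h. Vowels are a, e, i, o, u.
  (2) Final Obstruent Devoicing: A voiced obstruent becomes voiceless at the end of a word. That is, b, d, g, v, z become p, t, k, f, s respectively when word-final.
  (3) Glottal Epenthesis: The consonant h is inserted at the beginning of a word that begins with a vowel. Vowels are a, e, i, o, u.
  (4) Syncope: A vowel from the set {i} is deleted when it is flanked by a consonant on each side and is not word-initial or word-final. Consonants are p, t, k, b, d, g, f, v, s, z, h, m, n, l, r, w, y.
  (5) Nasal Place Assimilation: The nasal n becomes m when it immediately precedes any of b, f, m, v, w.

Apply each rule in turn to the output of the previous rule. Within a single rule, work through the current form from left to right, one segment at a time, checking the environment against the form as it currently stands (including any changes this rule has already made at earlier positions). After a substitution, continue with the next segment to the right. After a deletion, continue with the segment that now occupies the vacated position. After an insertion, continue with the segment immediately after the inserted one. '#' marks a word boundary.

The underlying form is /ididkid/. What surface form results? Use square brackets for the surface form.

[hzdkt]

(1) Intervocalic Lenition: [ididkid] → [izidkid]
(2) Final Obstruent Devoicing: [izidkid] → [izidkit]
(3) Glottal Epenthesis: [izidkit] → [hizidkit]
(4) Syncope: [hizidkit] → [hzdkt]
(5) Nasal Place Assimilation: no change — [hzdkt]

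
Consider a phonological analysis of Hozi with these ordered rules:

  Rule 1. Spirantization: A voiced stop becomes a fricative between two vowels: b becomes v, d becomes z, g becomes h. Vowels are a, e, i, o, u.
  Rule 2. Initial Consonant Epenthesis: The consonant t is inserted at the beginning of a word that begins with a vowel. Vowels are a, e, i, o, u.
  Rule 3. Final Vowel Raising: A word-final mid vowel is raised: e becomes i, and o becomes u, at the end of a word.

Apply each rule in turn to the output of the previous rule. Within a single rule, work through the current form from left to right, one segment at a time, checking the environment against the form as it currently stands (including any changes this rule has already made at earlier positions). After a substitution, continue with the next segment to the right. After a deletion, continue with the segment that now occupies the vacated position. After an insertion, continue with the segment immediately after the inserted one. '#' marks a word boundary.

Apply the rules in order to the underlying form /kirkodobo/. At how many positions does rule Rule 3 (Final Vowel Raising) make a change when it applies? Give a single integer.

Rule 1 Spirantization: [kirkodobo] → [kirkozovo]
Rule 2 Initial Consonant Epenthesis: no change — [kirkozovo]
Rule 3 Final Vowel Raising: [kirkozovo] → [kirkozovu]
Rule Rule 3 changed 1 position(s).

1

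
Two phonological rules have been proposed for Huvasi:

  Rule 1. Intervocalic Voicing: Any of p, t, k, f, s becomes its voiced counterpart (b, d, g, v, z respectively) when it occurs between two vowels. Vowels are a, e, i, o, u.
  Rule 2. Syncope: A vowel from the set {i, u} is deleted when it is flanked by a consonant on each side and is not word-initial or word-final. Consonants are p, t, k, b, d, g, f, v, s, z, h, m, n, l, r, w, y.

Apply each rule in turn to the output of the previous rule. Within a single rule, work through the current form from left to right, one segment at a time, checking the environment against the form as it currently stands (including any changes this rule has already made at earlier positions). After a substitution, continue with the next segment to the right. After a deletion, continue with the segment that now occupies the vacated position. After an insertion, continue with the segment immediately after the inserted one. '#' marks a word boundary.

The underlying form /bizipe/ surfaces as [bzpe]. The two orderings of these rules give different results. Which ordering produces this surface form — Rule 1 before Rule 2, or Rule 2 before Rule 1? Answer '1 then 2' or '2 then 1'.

Order 1 then 2:
  1 Intervocalic Voicing: [bizipe] → [bizibe]
  2 Syncope: [bizibe] → [bzbe]
  result: [bzbe]
Order 2 then 1:
  2 Syncope: [bizipe] → [bzpe]
  1 Intervocalic Voicing: no change — [bzpe]
  result: [bzpe]

2 then 1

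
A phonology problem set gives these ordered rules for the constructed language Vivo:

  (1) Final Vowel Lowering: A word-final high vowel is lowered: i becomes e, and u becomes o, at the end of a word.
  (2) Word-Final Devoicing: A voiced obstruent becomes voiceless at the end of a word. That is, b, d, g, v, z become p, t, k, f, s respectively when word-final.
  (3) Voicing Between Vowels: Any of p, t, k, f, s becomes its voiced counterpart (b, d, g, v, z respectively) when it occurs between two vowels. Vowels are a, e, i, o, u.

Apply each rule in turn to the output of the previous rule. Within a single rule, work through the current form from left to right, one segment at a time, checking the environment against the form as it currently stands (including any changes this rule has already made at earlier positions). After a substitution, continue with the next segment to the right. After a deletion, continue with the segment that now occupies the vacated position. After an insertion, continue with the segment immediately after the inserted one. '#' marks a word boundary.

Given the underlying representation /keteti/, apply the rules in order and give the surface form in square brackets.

[kedede]

(1) Final Vowel Lowering: [keteti] → [ketete]
(2) Word-Final Devoicing: no change — [ketete]
(3) Voicing Between Vowels: [ketete] → [kedede]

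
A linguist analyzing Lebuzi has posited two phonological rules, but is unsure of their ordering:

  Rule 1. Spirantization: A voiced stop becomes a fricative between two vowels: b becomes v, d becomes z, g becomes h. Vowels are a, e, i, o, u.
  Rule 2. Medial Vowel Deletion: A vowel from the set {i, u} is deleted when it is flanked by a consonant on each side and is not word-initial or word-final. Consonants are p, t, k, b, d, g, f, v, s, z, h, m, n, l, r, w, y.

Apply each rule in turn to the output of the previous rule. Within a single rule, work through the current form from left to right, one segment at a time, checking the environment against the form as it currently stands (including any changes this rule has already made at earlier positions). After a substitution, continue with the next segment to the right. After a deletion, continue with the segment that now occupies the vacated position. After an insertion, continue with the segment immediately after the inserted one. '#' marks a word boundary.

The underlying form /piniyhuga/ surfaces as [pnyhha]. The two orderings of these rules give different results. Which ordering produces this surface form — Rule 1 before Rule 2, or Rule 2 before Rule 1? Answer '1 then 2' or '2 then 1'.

Order 1 then 2:
  1 Spirantization: [piniyhuga] → [piniyhuha]
  2 Medial Vowel Deletion: [piniyhuha] → [pnyhha]
  result: [pnyhha]
Order 2 then 1:
  2 Medial Vowel Deletion: [piniyhuga] → [pnyhga]
  1 Spirantization: no change — [pnyhga]
  result: [pnyhga]

1 then 2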